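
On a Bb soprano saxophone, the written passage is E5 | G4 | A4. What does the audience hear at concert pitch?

Written C4 on the Bb soprano saxophone sounds as Bb3, a major second lower; apply that shift to every note.
E5 → D5
G4 → F4
A4 → G4

D5 F4 G4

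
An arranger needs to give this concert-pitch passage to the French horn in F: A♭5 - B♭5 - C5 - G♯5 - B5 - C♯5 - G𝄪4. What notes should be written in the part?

Eb6 F6 G5 D#6 F#6 G#5 D##5

Written C4 sounds as F3 on the French horn in F, so concert pitches are written a perfect fifth up.
Ab5 → Eb6
Bb5 → F6
C5 → G5
G#5 → D#6
B5 → F#6
C#5 → G#5
G##4 → D##5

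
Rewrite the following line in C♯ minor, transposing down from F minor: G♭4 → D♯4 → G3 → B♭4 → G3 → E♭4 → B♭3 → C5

From F down to C♯ is a diminished fourth; apply that to each pitch.
Gb4 -> D4
D#4 -> A##3
G3 -> D#3
Bb4 -> F#4
G3 -> D#3
Eb4 -> B3
Bb3 -> F#3
C5 -> G#4

D4 A##3 D#3 F#4 D#3 B3 F#3 G#4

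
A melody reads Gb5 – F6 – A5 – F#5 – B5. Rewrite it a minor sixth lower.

Bb4 A5 C#5 A#4 D#5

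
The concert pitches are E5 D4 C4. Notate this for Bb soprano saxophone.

Written C4 sounds as Bb3 on the Bb soprano saxophone, so concert pitches are written a major second up.
E5 to F#5
D4 to E4
C4 to D4

F#5 E4 D4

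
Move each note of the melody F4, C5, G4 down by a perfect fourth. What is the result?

C4 G4 D4

A perfect fourth down from F4 gives C4.
C5: a fourth down reaches G, and 5 semitones makes it G4.
G4: a fourth down reaches D, and 5 semitones makes it D4.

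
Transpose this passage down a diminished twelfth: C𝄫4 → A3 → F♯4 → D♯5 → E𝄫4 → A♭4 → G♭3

Fb2 D#2 B#2 G##3 Ab2 D3 C2

Cbb4 becomes Fb2
A3 becomes D#2
F#4 becomes B#2
D#5 becomes G##3
Ebb4 becomes Ab2
Ab4 becomes D3
Gb3 becomes C2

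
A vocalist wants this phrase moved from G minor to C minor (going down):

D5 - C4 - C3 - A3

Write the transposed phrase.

G4 F3 F2 D3

From G down to C is a perfect fifth; apply that to each pitch.
D5 becomes G4
C4 becomes F3
C3 becomes F2
A3 becomes D3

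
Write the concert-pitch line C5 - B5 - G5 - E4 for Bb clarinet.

D5 C#6 A5 F#4

The Bb clarinet sounds a major second below written, so the written part must be a major second above concert — transpose each note up.
C5 → D5
B5 → C#6
G5 → A5
E4 → F#4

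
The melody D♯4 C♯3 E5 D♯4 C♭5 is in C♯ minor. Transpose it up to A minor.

B4 A3 C6 B4 Abb5

C♯ minor to A minor up is a minor sixth, so every note moves up by that interval.
D#4 becomes B4
C#3 becomes A3
E5 becomes C6
D#4 becomes B4
Cb5 becomes Abb5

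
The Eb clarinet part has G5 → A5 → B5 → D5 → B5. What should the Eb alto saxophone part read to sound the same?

First find concert pitch: the Eb clarinet sounds a minor third above written, so G5 A5 B5 D5 B5 sounds Bb5 C6 D6 F5 D6.
Then write for Eb alto saxophone: it sounds a major sixth below written, so the part must be a major sixth above concert.
Bb5 → G6
C6 → A6
D6 → B6
F5 → D6
D6 → B6

G6 A6 B6 D6 B6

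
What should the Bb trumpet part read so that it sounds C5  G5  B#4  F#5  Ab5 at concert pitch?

D5 A5 C##5 G#5 Bb5

The Bb trumpet sounds a major second below written, so the written part must be a major second above concert — transpose each note up.
C5 gives D5
G5 gives A5
B#4 gives C##5
F#5 gives G#5
Ab5 gives Bb5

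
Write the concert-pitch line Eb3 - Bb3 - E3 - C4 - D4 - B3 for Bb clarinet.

F3 C4 F#3 D4 E4 C#4

The Bb clarinet sounds a major second below written, so the written part must be a major second above concert — transpose each note up.
Eb3 -> F3
Bb3 -> C4
E3 -> F#3
C4 -> D4
D4 -> E4
B3 -> C#4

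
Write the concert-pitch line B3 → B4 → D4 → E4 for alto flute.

E4 E5 G4 A4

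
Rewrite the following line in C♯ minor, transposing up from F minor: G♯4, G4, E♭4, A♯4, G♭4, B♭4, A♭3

D##5 D#5 B4 E##5 D5 F#5 E4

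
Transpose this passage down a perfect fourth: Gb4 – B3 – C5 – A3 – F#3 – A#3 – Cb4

Db4 F#3 G4 E3 C#3 E#3 Gb3

A perfect fourth down from Gb4 gives Db4.
A perfect fourth down from B3 gives F#3.
C5: a fourth down reaches G, and 5 semitones makes it G4.
A3: a fourth down reaches E, and 5 semitones makes it E3.
A perfect fourth down from F#3 gives C#3.
A#3 down a perfect fourth is E#3.
Cb4 down a perfect fourth is Gb3.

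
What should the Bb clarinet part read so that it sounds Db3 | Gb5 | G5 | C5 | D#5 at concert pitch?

Eb3 Ab5 A5 D5 E#5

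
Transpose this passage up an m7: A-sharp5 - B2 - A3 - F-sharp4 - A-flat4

G#6 A3 G4 E5 Gb5

A#5: a seventh up reaches G, and 10 semitones makes it G#6.
B2 up a minor seventh is A3.
A3: a seventh up reaches G, and 10 semitones makes it G4.
F#4 up a minor seventh is E5.
Ab4 up a minor seventh is Gb5.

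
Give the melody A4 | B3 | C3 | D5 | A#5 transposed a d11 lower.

E#3 F##2 G#1 A#3 E##4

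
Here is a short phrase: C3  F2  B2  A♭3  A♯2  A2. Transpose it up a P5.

G3 C3 F#3 Eb4 E#3 E3

C3 becomes G3
F2 becomes C3
B2 becomes F#3
Ab3 becomes Eb4
A#2 becomes E#3
A2 becomes E3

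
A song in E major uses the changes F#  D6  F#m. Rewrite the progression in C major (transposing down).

E major down to C major is a major third; each chord root moves by that interval while the quality stays the same.
F#: root F# down a major third → D, giving D.
D6: root D down a major third → Bb, giving Bb6.
F#m: root F# down a major third → D, giving Dm.

D Bb6 Dm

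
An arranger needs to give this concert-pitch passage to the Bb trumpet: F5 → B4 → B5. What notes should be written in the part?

The Bb trumpet sounds a major second below written, so the written part must be a major second above concert — transpose each note up.
F5 becomes G5
B4 becomes C#5
B5 becomes C#6

G5 C#5 C#6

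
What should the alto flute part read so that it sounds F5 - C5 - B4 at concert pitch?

Bb5 F5 E5

The alto flute sounds a perfect fourth below written, so the written part must be a perfect fourth above concert — transpose each note up.
F5 -> Bb5
C5 -> F5
B4 -> E5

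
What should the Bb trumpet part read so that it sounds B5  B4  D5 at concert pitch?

Written C4 sounds as Bb3 on the Bb trumpet, so concert pitches are written a major second up.
B5 becomes C#6
B4 becomes C#5
D5 becomes E5

C#6 C#5 E5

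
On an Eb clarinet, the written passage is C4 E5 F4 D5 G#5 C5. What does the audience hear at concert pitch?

Eb4 G5 Ab4 F5 B5 Eb5

The Eb clarinet sounds a minor third above written, so transpose each written note up a minor third.
C4 becomes Eb4
E5 becomes G5
F4 becomes Ab4
D5 becomes F5
G#5 becomes B5
C5 becomes Eb5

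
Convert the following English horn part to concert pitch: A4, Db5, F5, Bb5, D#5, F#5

Written C4 on the English horn sounds as F3, a perfect fifth lower; apply that shift to every note.
A4 becomes D4
Db5 becomes Gb4
F5 becomes Bb4
Bb5 becomes Eb5
D#5 becomes G#4
F#5 becomes B4

D4 Gb4 Bb4 Eb5 G#4 B4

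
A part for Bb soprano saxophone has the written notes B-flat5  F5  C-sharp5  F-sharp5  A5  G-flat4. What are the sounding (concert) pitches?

Ab5 Eb5 B4 E5 G5 Fb4

Written C4 on the Bb soprano saxophone sounds as Bb3, a major second lower; apply that shift to every note.
Bb5 to Ab5
F5 to Eb5
C#5 to B4
F#5 to E5
A5 to G5
Gb4 to Fb4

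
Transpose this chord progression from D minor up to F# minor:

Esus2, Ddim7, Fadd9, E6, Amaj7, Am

G#sus2 F#dim7 Aadd9 G#6 C#maj7 C#m

D minor up to F# minor is a major third; each chord root moves by that interval while the quality stays the same.
Esus2: root E up a major third → G#, giving G#sus2.
Ddim7: root D up a major third → F#, giving F#dim7.
Fadd9: root F up a major third → A, giving Aadd9.
E6: root E up a major third → G#, giving G#6.
Amaj7: root A up a major third → C#, giving C#maj7.
Am: root A up a major third → C#, giving C#m.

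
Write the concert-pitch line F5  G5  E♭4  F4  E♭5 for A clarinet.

The A clarinet sounds a minor third below written, so the written part must be a minor third above concert — transpose each note up.
F5 becomes Ab5
G5 becomes Bb5
Eb4 becomes Gb4
F4 becomes Ab4
Eb5 becomes Gb5

Ab5 Bb5 Gb4 Ab4 Gb5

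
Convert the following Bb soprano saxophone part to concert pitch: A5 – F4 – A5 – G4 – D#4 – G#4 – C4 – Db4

G5 Eb4 G5 F4 C#4 F#4 Bb3 Cb4

Written C4 on the Bb soprano saxophone sounds as Bb3, a major second lower; apply that shift to every note.
A5 becomes G5
F4 becomes Eb4
A5 becomes G5
G4 becomes F4
D#4 becomes C#4
G#4 becomes F#4
C4 becomes Bb3
Db4 becomes Cb4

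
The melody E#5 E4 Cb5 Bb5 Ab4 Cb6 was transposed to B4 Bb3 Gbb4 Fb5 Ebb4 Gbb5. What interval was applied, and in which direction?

Take the first pair: E#5 → B4. E to B spans 4 letter names, so the interval is some kind of fourth.
B4 to E#5 is 6 semitones, which makes it an augmented fourth; the second version is lower, so the direction is down.
Checking another pair — Cb6 → Gbb5 — gives the same interval.

down an augmented fourth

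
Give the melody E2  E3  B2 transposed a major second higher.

F#2 F#3 C#3

E2 → F#2
E3 → F#3
B2 → C#3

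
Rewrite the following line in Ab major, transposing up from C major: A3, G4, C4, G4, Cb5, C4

F4 Eb5 Ab4 Eb5 Abb5 Ab4

From C up to Ab is a minor sixth; apply that to each pitch.
A3 -> F4
G4 -> Eb5
C4 -> Ab4
G4 -> Eb5
Cb5 -> Abb5
C4 -> Ab4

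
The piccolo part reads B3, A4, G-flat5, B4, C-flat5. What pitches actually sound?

The piccolo sounds a perfect octave above written, so transpose each written note up a perfect octave.
B3 to B4
A4 to A5
Gb5 to Gb6
B4 to B5
Cb5 to Cb6

B4 A5 Gb6 B5 Cb6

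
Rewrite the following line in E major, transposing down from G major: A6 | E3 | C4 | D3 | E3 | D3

G major to E major down is a minor third, so every note moves down by that interval.
A6 → F#6
E3 → C#3
C4 → A3
D3 → B2
E3 → C#3
D3 → B2

F#6 C#3 A3 B2 C#3 B2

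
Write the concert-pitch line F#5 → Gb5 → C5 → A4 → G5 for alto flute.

B5 Cb6 F5 D5 C6

The alto flute sounds a perfect fourth below written, so the written part must be a perfect fourth above concert — transpose each note up.
F#5 becomes B5
Gb5 becomes Cb6
C5 becomes F5
A4 becomes D5
G5 becomes C6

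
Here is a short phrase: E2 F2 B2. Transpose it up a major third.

G#2 A2 D#3

E2: a third up reaches G, and 4 semitones makes it G#2.
F2: a third up reaches A, and 4 semitones makes it A2.
B2: a third up reaches D, and 4 semitones makes it D#3.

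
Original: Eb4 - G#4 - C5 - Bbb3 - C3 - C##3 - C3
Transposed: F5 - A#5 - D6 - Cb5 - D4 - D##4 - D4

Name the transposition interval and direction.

Take the first pair: Eb4 → F5. E to F spans 9 letter names, so the interval is some kind of ninth.
Eb4 to F5 is 14 semitones, which makes it a major ninth; the second version is higher, so the direction is up.
Checking another pair — C3 → D4 — gives the same interval.

up a major ninth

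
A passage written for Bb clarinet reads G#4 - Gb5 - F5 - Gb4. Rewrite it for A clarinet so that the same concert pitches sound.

First find concert pitch: the Bb clarinet sounds a major second below written, so G#4 Gb5 F5 Gb4 sounds F#4 Fb5 Eb5 Fb4.
Then write for A clarinet: it sounds a minor third below written, so the part must be a minor third above concert.
F#4 → A4
Fb5 → Abb5
Eb5 → Gb5
Fb4 → Abb4

A4 Abb5 Gb5 Abb4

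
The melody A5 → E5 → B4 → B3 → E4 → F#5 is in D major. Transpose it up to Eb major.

Bb5 F5 C5 C4 F4 G5

From D up to Eb is a minor second; apply that to each pitch.
A5 to Bb5
E5 to F5
B4 to C5
B3 to C4
E4 to F4
F#5 to G5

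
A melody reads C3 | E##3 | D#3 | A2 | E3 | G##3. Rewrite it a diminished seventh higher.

Bbb3 D#4 C4 Gb3 Db4 F#4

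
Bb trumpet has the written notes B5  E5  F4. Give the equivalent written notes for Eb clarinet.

F#5 B4 C4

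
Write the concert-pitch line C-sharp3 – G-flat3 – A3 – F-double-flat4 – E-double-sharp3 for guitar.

The guitar sounds a perfect octave below written, so the written part must be a perfect octave above concert — transpose each note up.
C#3 gives C#4
Gb3 gives Gb4
A3 gives A4
Fbb4 gives Fbb5
E##3 gives E##4

C#4 Gb4 A4 Fbb5 E##4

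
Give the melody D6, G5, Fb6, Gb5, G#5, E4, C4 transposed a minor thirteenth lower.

D6 → F#4
G5 → B3
Fb6 → Ab4
Gb5 → Bb3
G#5 → B#3
E4 → G#2
C4 → E2

F#4 B3 Ab4 Bb3 B#3 G#2 E2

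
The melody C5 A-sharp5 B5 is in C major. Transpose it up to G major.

G5 E#6 F#6

From C up to G is a perfect fifth; apply that to each pitch.
C5 becomes G5
A#5 becomes E#6
B5 becomes F#6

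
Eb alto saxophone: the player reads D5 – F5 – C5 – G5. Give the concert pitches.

F4 Ab4 Eb4 Bb4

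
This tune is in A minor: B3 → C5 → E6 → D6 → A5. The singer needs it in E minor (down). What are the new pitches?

F#3 G4 B5 A5 E5

A minor to E minor down is a perfect fourth, so every note moves down by that interval.
B3 to F#3
C5 to G4
E6 to B5
D6 to A5
A5 to E5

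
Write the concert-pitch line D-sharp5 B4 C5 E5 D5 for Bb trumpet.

E#5 C#5 D5 F#5 E5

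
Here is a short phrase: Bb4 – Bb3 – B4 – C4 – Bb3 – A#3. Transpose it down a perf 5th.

A perfect fifth down from Bb4 gives Eb4.
Bb3 down a perfect fifth is Eb3.
B4: a fifth down reaches E, and 7 semitones makes it E4.
C4 down a perfect fifth is F3.
Bb3 down a perfect fifth is Eb3.
A#3: a fifth down reaches D, and 7 semitones makes it D#3.

Eb4 Eb3 E4 F3 Eb3 D#3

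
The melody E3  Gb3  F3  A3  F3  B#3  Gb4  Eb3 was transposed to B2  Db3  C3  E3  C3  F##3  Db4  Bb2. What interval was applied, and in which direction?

down a perfect fourth

From E3 to B2 is 4 letter names — a fourth of some quality.
B2 to E3 is 5 semitones, which makes it a perfect fourth; the second version is lower, so the direction is down.
Checking another pair — Eb3 → Bb2 — gives the same interval.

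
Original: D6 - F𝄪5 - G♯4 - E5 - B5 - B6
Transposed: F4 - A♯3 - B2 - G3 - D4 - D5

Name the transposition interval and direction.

down a major thirteenth

Take the first pair: D6 → F4. D to F spans 13 letter names, so the interval is some kind of thirteenth.
F4 to D6 is 21 semitones, which makes it a major thirteenth; the second version is lower, so the direction is down.
Checking another pair — B6 → D5 — gives the same interval.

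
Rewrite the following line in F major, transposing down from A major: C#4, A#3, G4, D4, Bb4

From A down to F is a major third; apply that to each pitch.
C#4 becomes A3
A#3 becomes F#3
G4 becomes Eb4
D4 becomes Bb3
Bb4 becomes Gb4

A3 F#3 Eb4 Bb3 Gb4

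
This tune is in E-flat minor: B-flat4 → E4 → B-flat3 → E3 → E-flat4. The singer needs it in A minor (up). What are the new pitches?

E-flat minor to A minor up is an augmented fourth, so every note moves up by that interval.
Bb4 to E5
E4 to A#4
Bb3 to E4
E3 to A#3
Eb4 to A4

E5 A#4 E4 A#3 A4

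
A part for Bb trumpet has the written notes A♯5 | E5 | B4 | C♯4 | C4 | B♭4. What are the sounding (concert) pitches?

G#5 D5 A4 B3 Bb3 Ab4

Written C4 on the Bb trumpet sounds as Bb3, a major second lower; apply that shift to every note.
A#5 -> G#5
E5 -> D5
B4 -> A4
C#4 -> B3
C4 -> Bb3
Bb4 -> Ab4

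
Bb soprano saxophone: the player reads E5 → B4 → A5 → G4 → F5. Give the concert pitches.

Written C4 on the Bb soprano saxophone sounds as Bb3, a major second lower; apply that shift to every note.
E5 to D5
B4 to A4
A5 to G5
G4 to F4
F5 to Eb5

D5 A4 G5 F4 Eb5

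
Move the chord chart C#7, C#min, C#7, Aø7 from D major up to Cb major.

D major up to Cb major is a diminished seventh; each chord root moves by that interval while the quality stays the same.
C#7: root C# up a diminished seventh → Bb, giving Bb7.
C#min: root C# up a diminished seventh → Bb, giving Bbmin.
C#7: root C# up a diminished seventh → Bb, giving Bb7.
Aø7: root A up a diminished seventh → Gb, giving Gbø7.

Bb7 Bbmin Bb7 Gbø7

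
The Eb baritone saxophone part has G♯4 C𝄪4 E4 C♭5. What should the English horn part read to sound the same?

F#3 B#2 D3 Bbb3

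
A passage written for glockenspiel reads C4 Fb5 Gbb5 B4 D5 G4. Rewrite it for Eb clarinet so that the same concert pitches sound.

A5 Db7 Ebb7 G#6 B6 E6

First find concert pitch: the glockenspiel sounds a perfect fifteenth above written, so C4 Fb5 Gbb5 B4 D5 G4 sounds C6 Fb7 Gbb7 B6 D7 G6.
Then write for Eb clarinet: it sounds a minor third above written, so the part must be a minor third below concert.
C6 → A5
Fb7 → Db7
Gbb7 → Ebb7
B6 → G#6
D7 → B6
G6 → E6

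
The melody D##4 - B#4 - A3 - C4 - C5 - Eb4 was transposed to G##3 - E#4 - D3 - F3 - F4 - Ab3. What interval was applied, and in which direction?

down a perfect fifth

From D##4 to G##3 is 5 letter names — a fifth of some quality.
G##3 to D##4 is 7 semitones, which makes it a perfect fifth; the second version is lower, so the direction is down.
Checking another pair — Eb4 → Ab3 — gives the same interval.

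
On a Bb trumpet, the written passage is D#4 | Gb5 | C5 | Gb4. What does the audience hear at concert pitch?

The Bb trumpet sounds a major second below written, so transpose each written note down a major second.
D#4 → C#4
Gb5 → Fb5
C5 → Bb4
Gb4 → Fb4

C#4 Fb5 Bb4 Fb4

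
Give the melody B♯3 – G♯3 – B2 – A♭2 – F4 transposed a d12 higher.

F#5 D5 F4 Ebb4 Cb6

B#3: a twelfth up reaches F, and 18 semitones makes it F#5.
G#3 up a diminished twelfth is D5.
B2: a twelfth up reaches F, and 18 semitones makes it F4.
Ab2: a twelfth up reaches E, and 18 semitones makes it Ebb4.
A diminished twelfth up from F4 gives Cb6.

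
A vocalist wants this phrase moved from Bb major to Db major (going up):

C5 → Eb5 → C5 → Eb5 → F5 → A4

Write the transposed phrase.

Eb5 Gb5 Eb5 Gb5 Ab5 C5

Bb major to Db major up is a minor third, so every note moves up by that interval.
C5 -> Eb5
Eb5 -> Gb5
C5 -> Eb5
Eb5 -> Gb5
F5 -> Ab5
A4 -> C5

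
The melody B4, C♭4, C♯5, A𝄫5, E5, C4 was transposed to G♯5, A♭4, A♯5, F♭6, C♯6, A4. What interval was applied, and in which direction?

From B4 to G#5 is 6 letter names — a sixth of some quality.
B4 to G#5 is 9 semitones, which makes it a major sixth; the second version is higher, so the direction is up.
Checking another pair — C4 → A4 — gives the same interval.

up a major sixth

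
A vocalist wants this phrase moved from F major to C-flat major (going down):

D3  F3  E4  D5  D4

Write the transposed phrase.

Ab2 Cb3 Bb3 Ab4 Ab3

From F down to C-flat is an augmented fourth; apply that to each pitch.
D3 → Ab2
F3 → Cb3
E4 → Bb3
D5 → Ab4
D4 → Ab3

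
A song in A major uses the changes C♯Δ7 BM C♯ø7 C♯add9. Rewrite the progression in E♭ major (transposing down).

A major down to E♭ major is an augmented fourth; each chord root moves by that interval while the quality stays the same.
C♯Δ7: root C♯ down an augmented fourth → G, giving GΔ7.
BM: root B down an augmented fourth → F, giving FM.
C♯ø7: root C♯ down an augmented fourth → G, giving Gø7.
C♯add9: root C♯ down an augmented fourth → G, giving Gadd9.

GΔ7 FM Gø7 Gadd9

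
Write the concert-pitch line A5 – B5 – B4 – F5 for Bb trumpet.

B5 C#6 C#5 G5

The Bb trumpet sounds a major second below written, so the written part must be a major second above concert — transpose each note up.
A5 gives B5
B5 gives C#6
B4 gives C#5
F5 gives G5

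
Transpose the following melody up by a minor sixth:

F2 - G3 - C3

Db3 Eb4 Ab3

F2 gives Db3
G3 gives Eb4
C3 gives Ab3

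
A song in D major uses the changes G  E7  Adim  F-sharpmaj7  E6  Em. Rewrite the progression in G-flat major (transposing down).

Cb Ab7 Dbdim Bbmaj7 Ab6 Abm

D major down to G-flat major is an augmented fifth; each chord root moves by that interval while the quality stays the same.
G: root G down an augmented fifth → Cb, giving Cb.
E7: root E down an augmented fifth → Ab, giving Ab7.
Adim: root A down an augmented fifth → Db, giving Dbdim.
F-sharpmaj7: root F-sharp down an augmented fifth → Bb, giving Bbmaj7.
E6: root E down an augmented fifth → Ab, giving Ab6.
Em: root E down an augmented fifth → Ab, giving Abm.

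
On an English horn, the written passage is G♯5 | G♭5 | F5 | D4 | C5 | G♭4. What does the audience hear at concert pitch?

The English horn sounds a perfect fifth below written, so transpose each written note down a perfect fifth.
G#5 gives C#5
Gb5 gives Cb5
F5 gives Bb4
D4 gives G3
C5 gives F4
Gb4 gives Cb4

C#5 Cb5 Bb4 G3 F4 Cb4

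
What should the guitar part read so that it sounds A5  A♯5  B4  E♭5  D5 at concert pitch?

A6 A#6 B5 Eb6 D6

Written C4 sounds as C3 on the guitar, so concert pitches are written a perfect octave up.
A5 -> A6
A#5 -> A#6
B4 -> B5
Eb5 -> Eb6
D5 -> D6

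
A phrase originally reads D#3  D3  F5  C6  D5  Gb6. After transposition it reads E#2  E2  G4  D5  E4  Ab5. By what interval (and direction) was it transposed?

From D#3 to E#2 is 7 letter names — a seventh of some quality.
E#2 to D#3 is 10 semitones, which makes it a minor seventh; the second version is lower, so the direction is down.
Checking another pair — Gb6 → Ab5 — gives the same interval.

down a minor seventh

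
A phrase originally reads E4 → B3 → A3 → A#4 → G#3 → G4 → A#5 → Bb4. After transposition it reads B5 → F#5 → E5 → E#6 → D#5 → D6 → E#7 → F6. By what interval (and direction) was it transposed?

From E4 to B5 is 12 letter names — a twelfth of some quality.
E4 to B5 is 19 semitones, which makes it a perfect twelfth; the second version is higher, so the direction is up.
Checking another pair — Bb4 → F6 — gives the same interval.

up a perfect twelfth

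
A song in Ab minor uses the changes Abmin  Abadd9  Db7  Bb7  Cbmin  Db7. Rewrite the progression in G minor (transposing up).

Gmin Gadd9 C7 A7 Bbmin C7

Ab minor up to G minor is a major seventh; each chord root moves by that interval while the quality stays the same.
Abmin: root Ab up a major seventh → G, giving Gmin.
Abadd9: root Ab up a major seventh → G, giving Gadd9.
Db7: root Db up a major seventh → C, giving C7.
Bb7: root Bb up a major seventh → A, giving A7.
Cbmin: root Cb up a major seventh → Bb, giving Bbmin.
Db7: root Db up a major seventh → C, giving C7.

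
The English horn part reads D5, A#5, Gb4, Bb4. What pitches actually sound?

G4 D#5 Cb4 Eb4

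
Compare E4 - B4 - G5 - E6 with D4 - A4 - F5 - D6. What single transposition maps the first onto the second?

From E4 to D4 is 2 letter names — a second of some quality.
D4 to E4 is 2 semitones, which makes it a major second; the second version is lower, so the direction is down.
Checking another pair — E6 → D6 — gives the same interval.

down a major second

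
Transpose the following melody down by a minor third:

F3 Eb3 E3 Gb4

F3 down a minor third is D3.
A minor third down from Eb3 gives C3.
E3 down a minor third is C#3.
A minor third down from Gb4 gives Eb4.

D3 C3 C#3 Eb4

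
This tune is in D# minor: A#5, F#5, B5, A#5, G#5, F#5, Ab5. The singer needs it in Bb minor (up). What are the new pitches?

From D# up to Bb is a diminished sixth; apply that to each pitch.
A#5 to F6
F#5 to Db6
B5 to Gb6
A#5 to F6
G#5 to Eb6
F#5 to Db6
Ab5 to Fbb6

F6 Db6 Gb6 F6 Eb6 Db6 Fbb6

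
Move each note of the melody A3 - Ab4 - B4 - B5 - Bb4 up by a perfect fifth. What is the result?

A3 -> E4
Ab4 -> Eb5
B4 -> F#5
B5 -> F#6
Bb4 -> F5

E4 Eb5 F#5 F#6 F5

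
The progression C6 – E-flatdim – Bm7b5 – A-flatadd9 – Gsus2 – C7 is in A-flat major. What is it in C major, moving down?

E6 Gdim D#m7b5 Cadd9 Bsus2 E7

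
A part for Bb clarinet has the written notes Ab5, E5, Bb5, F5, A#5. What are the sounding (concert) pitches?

Gb5 D5 Ab5 Eb5 G#5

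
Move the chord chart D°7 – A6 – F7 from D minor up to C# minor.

D minor up to C# minor is a major seventh; each chord root moves by that interval while the quality stays the same.
D°7: root D up a major seventh → C#, giving C#°7.
A6: root A up a major seventh → G#, giving G#6.
F7: root F up a major seventh → E, giving E7.

C#°7 G#6 E7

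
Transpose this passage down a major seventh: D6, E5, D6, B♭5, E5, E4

Eb5 F4 Eb5 Cb5 F4 F3

A major seventh down from D6 gives Eb5.
E5: a seventh down reaches F, and 11 semitones makes it F4.
A major seventh down from D6 gives Eb5.
Bb5: a seventh down reaches C, and 11 semitones makes it Cb5.
E5: a seventh down reaches F, and 11 semitones makes it F4.
E4: a seventh down reaches F, and 11 semitones makes it F3.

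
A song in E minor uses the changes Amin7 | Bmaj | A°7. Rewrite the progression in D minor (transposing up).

Gmin7 Amaj G°7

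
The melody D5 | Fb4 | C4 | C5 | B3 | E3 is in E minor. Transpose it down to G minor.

E minor to G minor down is a major sixth, so every note moves down by that interval.
D5 to F4
Fb4 to Abb3
C4 to Eb3
C5 to Eb4
B3 to D3
E3 to G2

F4 Abb3 Eb3 Eb4 D3 G2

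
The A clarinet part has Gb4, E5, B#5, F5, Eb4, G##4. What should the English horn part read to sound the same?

First find concert pitch: the A clarinet sounds a minor third below written, so Gb4 E5 B#5 F5 Eb4 G##4 sounds Eb4 C#5 G##5 D5 C4 E##4.
Then write for English horn: it sounds a perfect fifth below written, so the part must be a perfect fifth above concert.
Eb4 → Bb4
C#5 → G#5
G##5 → D##6
D5 → A5
C4 → G4
E##4 → B##4

Bb4 G#5 D##6 A5 G4 B##4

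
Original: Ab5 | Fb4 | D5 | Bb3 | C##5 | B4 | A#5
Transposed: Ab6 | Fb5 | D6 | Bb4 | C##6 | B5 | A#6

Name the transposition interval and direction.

up a perfect octave

From Ab5 to Ab6 is 8 letter names — an octave of some quality.
Ab5 to Ab6 is 12 semitones, which makes it a perfect octave; the second version is higher, so the direction is up.
Checking another pair — A#5 → A#6 — gives the same interval.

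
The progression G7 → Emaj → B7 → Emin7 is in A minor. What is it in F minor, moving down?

Eb7 Cmaj G7 Cmin7

A minor down to F minor is a major third; each chord root moves by that interval while the quality stays the same.
G7: root G down a major third → Eb, giving Eb7.
Emaj: root E down a major third → C, giving Cmaj.
B7: root B down a major third → G, giving G7.
Emin7: root E down a major third → C, giving Cmin7.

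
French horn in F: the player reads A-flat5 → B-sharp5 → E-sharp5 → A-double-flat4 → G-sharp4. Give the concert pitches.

Db5 E#5 A#4 Dbb4 C#4

The French horn in F sounds a perfect fifth below written, so transpose each written note down a perfect fifth.
Ab5 becomes Db5
B#5 becomes E#5
E#5 becomes A#4
Abb4 becomes Dbb4
G#4 becomes C#4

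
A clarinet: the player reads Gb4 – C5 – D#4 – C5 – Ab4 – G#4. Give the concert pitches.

The A clarinet sounds a minor third below written, so transpose each written note down a minor third.
Gb4 becomes Eb4
C5 becomes A4
D#4 becomes B#3
C5 becomes A4
Ab4 becomes F4
G#4 becomes E#4

Eb4 A4 B#3 A4 F4 E#4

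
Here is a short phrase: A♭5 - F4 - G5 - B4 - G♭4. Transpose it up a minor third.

Ab5 up a minor third is Cb6.
F4: a third up reaches A, and 3 semitones makes it Ab4.
G5: a third up reaches B, and 3 semitones makes it Bb5.
A minor third up from B4 gives D5.
Gb4 up a minor third is Bbb4.

Cb6 Ab4 Bb5 D5 Bbb4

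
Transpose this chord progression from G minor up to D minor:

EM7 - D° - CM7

G minor up to D minor is a perfect fifth; each chord root moves by that interval while the quality stays the same.
EM7: root E up a perfect fifth → B, giving BM7.
D°: root D up a perfect fifth → A, giving A°.
CM7: root C up a perfect fifth → G, giving GM7.

BM7 A° GM7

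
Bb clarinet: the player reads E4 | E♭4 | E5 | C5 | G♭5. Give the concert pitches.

The Bb clarinet sounds a major second below written, so transpose each written note down a major second.
E4 becomes D4
Eb4 becomes Db4
E5 becomes D5
C5 becomes Bb4
Gb5 becomes Fb5

D4 Db4 D5 Bb4 Fb5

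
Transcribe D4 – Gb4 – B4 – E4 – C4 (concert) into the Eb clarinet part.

B3 Eb4 G#4 C#4 A3

Written C4 sounds as Eb4 on the Eb clarinet, so concert pitches are written a minor third down.
D4 -> B3
Gb4 -> Eb4
B4 -> G#4
E4 -> C#4
C4 -> A3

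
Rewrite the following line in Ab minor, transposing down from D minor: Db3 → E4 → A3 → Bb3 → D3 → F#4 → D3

From D down to Ab is an augmented fourth; apply that to each pitch.
Db3 becomes Abb2
E4 becomes Bb3
A3 becomes Eb3
Bb3 becomes Fb3
D3 becomes Ab2
F#4 becomes C4
D3 becomes Ab2

Abb2 Bb3 Eb3 Fb3 Ab2 C4 Ab2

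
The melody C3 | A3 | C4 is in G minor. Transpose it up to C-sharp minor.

G minor to C-sharp minor up is an augmented fourth, so every note moves up by that interval.
C3 gives F#3
A3 gives D#4
C4 gives F#4

F#3 D#4 F#4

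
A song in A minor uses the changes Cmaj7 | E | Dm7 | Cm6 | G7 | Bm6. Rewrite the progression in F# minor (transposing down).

Amaj7 C# Bm7 Am6 E7 G#m6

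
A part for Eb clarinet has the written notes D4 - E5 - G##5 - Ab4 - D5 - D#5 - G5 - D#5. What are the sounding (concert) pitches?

F4 G5 B#5 Cb5 F5 F#5 Bb5 F#5

The Eb clarinet sounds a minor third above written, so transpose each written note up a minor third.
D4 → F4
E5 → G5
G##5 → B#5
Ab4 → Cb5
D5 → F5
D#5 → F#5
G5 → Bb5
D#5 → F#5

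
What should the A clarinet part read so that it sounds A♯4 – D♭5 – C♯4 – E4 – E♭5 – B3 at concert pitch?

C#5 Fb5 E4 G4 Gb5 D4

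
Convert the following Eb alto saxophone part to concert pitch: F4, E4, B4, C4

Ab3 G3 D4 Eb3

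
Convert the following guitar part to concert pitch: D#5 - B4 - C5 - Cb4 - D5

D#4 B3 C4 Cb3 D4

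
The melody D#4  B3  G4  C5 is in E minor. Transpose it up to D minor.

C#5 A4 F5 Bb5

E minor to D minor up is a minor seventh, so every note moves up by that interval.
D#4 gives C#5
B3 gives A4
G4 gives F5
C5 gives Bb5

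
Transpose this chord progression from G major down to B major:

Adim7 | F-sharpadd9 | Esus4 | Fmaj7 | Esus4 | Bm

G major down to B major is a minor sixth; each chord root moves by that interval while the quality stays the same.
Adim7: root A down a minor sixth → C#, giving C#dim7.
F-sharpadd9: root F-sharp down a minor sixth → A#, giving A#add9.
Esus4: root E down a minor sixth → G#, giving G#sus4.
Fmaj7: root F down a minor sixth → A, giving Amaj7.
Esus4: root E down a minor sixth → G#, giving G#sus4.
Bm: root B down a minor sixth → D#, giving D#m.

C#dim7 A#add9 G#sus4 Amaj7 G#sus4 D#m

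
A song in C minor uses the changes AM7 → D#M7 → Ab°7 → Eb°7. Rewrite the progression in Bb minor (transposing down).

C minor down to Bb minor is a major second; each chord root moves by that interval while the quality stays the same.
AM7: root A down a major second → G, giving GM7.
D#M7: root D# down a major second → C#, giving C#M7.
Ab°7: root Ab down a major second → Gb, giving Gb°7.
Eb°7: root Eb down a major second → Db, giving Db°7.

GM7 C#M7 Gb°7 Db°7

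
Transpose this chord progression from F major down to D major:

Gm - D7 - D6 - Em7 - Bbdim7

Em B7 B6 C#m7 Gdim7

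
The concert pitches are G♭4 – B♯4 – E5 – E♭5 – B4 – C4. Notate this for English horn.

Db5 F##5 B5 Bb5 F#5 G4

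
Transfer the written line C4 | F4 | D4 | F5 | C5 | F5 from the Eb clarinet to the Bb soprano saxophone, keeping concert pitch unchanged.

F4 Bb4 G4 Bb5 F5 Bb5

First find concert pitch: the Eb clarinet sounds a minor third above written, so C4 F4 D4 F5 C5 F5 sounds Eb4 Ab4 F4 Ab5 Eb5 Ab5.
Then write for Bb soprano saxophone: it sounds a major second below written, so the part must be a major second above concert.
Eb4 → F4
Ab4 → Bb4
F4 → G4
Ab5 → Bb5
Eb5 → F5
Ab5 → Bb5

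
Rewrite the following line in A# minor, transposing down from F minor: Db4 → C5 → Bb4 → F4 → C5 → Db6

F minor to A# minor down is a diminished sixth, so every note moves down by that interval.
Db4 becomes F#3
C5 becomes E#4
Bb4 becomes D#4
F4 becomes A#3
C5 becomes E#4
Db6 becomes F#5

F#3 E#4 D#4 A#3 E#4 F#5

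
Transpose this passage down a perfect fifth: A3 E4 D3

A3 becomes D3
E4 becomes A3
D3 becomes G2

D3 A3 G2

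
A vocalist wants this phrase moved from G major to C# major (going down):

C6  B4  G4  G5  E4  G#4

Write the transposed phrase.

F#5 E#4 C#4 C#5 A#3 C##4

From G down to C# is a diminished fifth; apply that to each pitch.
C6 becomes F#5
B4 becomes E#4
G4 becomes C#4
G5 becomes C#5
E4 becomes A#3
G#4 becomes C##4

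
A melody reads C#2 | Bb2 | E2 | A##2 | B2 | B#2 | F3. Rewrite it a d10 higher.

C#2 to Eb3
Bb2 to Dbb4
E2 to Gb3
A##2 to C#4
B2 to Db4
B#2 to D4
F3 to Abb4

Eb3 Dbb4 Gb3 C#4 Db4 D4 Abb4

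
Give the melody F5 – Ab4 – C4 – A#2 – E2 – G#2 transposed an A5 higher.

C#6 E5 G#4 E##3 B#2 D##3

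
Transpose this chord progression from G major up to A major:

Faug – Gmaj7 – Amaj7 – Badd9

G major up to A major is a major second; each chord root moves by that interval while the quality stays the same.
Faug: root F up a major second → G, giving Gaug.
Gmaj7: root G up a major second → A, giving Amaj7.
Amaj7: root A up a major second → B, giving Bmaj7.
Badd9: root B up a major second → C#, giving C#add9.

Gaug Amaj7 Bmaj7 C#add9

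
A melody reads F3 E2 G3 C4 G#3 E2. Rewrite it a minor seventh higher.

F3 up a minor seventh is Eb4.
E2 up a minor seventh is D3.
A minor seventh up from G3 gives F4.
A minor seventh up from C4 gives Bb4.
A minor seventh up from G#3 gives F#4.
E2 up a minor seventh is D3.

Eb4 D3 F4 Bb4 F#4 D3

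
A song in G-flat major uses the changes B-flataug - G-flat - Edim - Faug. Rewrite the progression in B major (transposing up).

D#aug B G##dim A#aug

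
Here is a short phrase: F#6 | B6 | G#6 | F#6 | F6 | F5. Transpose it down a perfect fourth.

C#6 F#6 D#6 C#6 C6 C5

F#6 down a perfect fourth is C#6.
B6: a fourth down reaches F, and 5 semitones makes it F#6.
G#6 down a perfect fourth is D#6.
F#6 down a perfect fourth is C#6.
A perfect fourth down from F6 gives C6.
F5 down a perfect fourth is C5.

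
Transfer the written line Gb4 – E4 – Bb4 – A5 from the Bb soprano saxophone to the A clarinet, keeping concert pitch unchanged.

Abb4 F4 Cb5 Bb5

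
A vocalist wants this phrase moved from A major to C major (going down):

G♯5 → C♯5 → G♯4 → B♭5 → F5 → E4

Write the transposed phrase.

B4 E4 B3 Db5 Ab4 G3

A major to C major down is a major sixth, so every note moves down by that interval.
G#5 gives B4
C#5 gives E4
G#4 gives B3
Bb5 gives Db5
F5 gives Ab4
E4 gives G3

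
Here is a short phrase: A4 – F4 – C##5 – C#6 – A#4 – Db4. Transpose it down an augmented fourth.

A4: a fourth down reaches E, and 6 semitones makes it Eb4.
An augmented fourth down from F4 gives Cb4.
An augmented fourth down from C##5 gives G#4.
C#6: a fourth down reaches G, and 6 semitones makes it G5.
An augmented fourth down from A#4 gives E4.
Db4: a fourth down reaches A, and 6 semitones makes it Abb3.

Eb4 Cb4 G#4 G5 E4 Abb3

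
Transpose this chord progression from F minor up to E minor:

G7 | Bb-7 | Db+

F#7 A-7 C+

F minor up to E minor is a major seventh; each chord root moves by that interval while the quality stays the same.
G7: root G up a major seventh → F#, giving F#7.
Bb-7: root Bb up a major seventh → A, giving A-7.
Db+: root Db up a major seventh → C, giving C+.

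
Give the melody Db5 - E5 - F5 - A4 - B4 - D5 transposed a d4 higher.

Db5 gives Gbb5
E5 gives Ab5
F5 gives Bbb5
A4 gives Db5
B4 gives Eb5
D5 gives Gb5

Gbb5 Ab5 Bbb5 Db5 Eb5 Gb5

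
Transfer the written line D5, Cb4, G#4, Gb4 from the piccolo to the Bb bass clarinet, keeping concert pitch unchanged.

First find concert pitch: the piccolo sounds a perfect octave above written, so D5 Cb4 G#4 Gb4 sounds D6 Cb5 G#5 Gb5.
Then write for Bb bass clarinet: it sounds a major ninth below written, so the part must be a major ninth above concert.
D6 → E7
Cb5 → Db6
G#5 → A#6
Gb5 → Ab6

E7 Db6 A#6 Ab6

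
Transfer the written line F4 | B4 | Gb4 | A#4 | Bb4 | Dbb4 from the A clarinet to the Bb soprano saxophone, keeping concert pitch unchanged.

First find concert pitch: the A clarinet sounds a minor third below written, so F4 B4 Gb4 A#4 Bb4 Dbb4 sounds D4 G#4 Eb4 F##4 G4 Bbb3.
Then write for Bb soprano saxophone: it sounds a major second below written, so the part must be a major second above concert.
D4 → E4
G#4 → A#4
Eb4 → F4
F##4 → G##4
G4 → A4
Bbb3 → Cb4

E4 A#4 F4 G##4 A4 Cb4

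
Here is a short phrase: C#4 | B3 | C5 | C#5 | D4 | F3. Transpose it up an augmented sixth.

A##4 G##4 A#5 A##5 B#4 D#4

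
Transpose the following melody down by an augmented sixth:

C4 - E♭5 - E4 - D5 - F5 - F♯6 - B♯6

Ebb3 Gbb4 Gb3 Fb4 Abb4 Ab5 D6

C4 gives Ebb3
Eb5 gives Gbb4
E4 gives Gb3
D5 gives Fb4
F5 gives Abb4
F#6 gives Ab5
B#6 gives D6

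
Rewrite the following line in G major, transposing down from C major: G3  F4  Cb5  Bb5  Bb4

From C down to G is a perfect fourth; apply that to each pitch.
G3 becomes D3
F4 becomes C4
Cb5 becomes Gb4
Bb5 becomes F5
Bb4 becomes F4

D3 C4 Gb4 F5 F4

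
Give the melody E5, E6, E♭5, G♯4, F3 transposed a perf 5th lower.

E5 gives A4
E6 gives A5
Eb5 gives Ab4
G#4 gives C#4
F3 gives Bb2

A4 A5 Ab4 C#4 Bb2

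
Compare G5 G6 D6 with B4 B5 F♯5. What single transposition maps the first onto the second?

Take the first pair: G5 → B4. G to B spans 6 letter names, so the interval is some kind of sixth.
B4 to G5 is 8 semitones, which makes it a minor sixth; the second version is lower, so the direction is down.
Checking another pair — D6 → F#5 — gives the same interval.

down a minor sixth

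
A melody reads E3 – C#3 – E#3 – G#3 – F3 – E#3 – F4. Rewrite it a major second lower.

E3 → D3
C#3 → B2
E#3 → D#3
G#3 → F#3
F3 → Eb3
E#3 → D#3
F4 → Eb4

D3 B2 D#3 F#3 Eb3 D#3 Eb4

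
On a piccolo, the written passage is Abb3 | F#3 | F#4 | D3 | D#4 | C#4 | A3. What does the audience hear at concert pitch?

Written C4 on the piccolo sounds as C5, a perfect octave higher; apply that shift to every note.
Abb3 -> Abb4
F#3 -> F#4
F#4 -> F#5
D3 -> D4
D#4 -> D#5
C#4 -> C#5
A3 -> A4

Abb4 F#4 F#5 D4 D#5 C#5 A4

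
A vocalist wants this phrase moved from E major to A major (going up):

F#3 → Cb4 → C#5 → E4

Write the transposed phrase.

E major to A major up is a perfect fourth, so every note moves up by that interval.
F#3 to B3
Cb4 to Fb4
C#5 to F#5
E4 to A4

B3 Fb4 F#5 A4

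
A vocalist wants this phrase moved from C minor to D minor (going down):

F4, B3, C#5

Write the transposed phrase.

G3 C#3 D#4

From C down to D is a minor seventh; apply that to each pitch.
F4 gives G3
B3 gives C#3
C#5 gives D#4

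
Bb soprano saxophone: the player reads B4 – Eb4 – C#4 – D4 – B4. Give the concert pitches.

A4 Db4 B3 C4 A4

The Bb soprano saxophone sounds a major second below written, so transpose each written note down a major second.
B4 to A4
Eb4 to Db4
C#4 to B3
D4 to C4
B4 to A4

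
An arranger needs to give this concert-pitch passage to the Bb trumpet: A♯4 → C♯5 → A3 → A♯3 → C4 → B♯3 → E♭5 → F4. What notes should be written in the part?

The Bb trumpet sounds a major second below written, so the written part must be a major second above concert — transpose each note up.
A#4 -> B#4
C#5 -> D#5
A3 -> B3
A#3 -> B#3
C4 -> D4
B#3 -> C##4
Eb5 -> F5
F4 -> G4

B#4 D#5 B3 B#3 D4 C##4 F5 G4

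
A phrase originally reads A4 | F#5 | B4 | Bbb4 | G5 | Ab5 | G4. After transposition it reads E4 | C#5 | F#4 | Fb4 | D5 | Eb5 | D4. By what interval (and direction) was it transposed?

down a perfect fourth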